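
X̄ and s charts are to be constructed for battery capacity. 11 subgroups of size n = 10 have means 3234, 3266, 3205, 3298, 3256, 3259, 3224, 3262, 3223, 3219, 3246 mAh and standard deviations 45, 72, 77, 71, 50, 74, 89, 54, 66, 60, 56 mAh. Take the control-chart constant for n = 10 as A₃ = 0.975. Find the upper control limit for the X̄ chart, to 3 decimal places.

X̄̄ = (3234 + 3266 + 3205 + 3298 + 3256 + 3259 + 3224 + 3262 + 3223 + 3219 + 3246) / 11 = 3244.7273
s̄ = (45 + 72 + 77 + 71 + 50 + 74 + 89 + 54 + 66 + 60 + 56) / 11 = 64.9091
UCL = X̄̄ + A₃·s̄ = 3244.7273 + 0.975 × 64.9091 = 3308.0136

3308.014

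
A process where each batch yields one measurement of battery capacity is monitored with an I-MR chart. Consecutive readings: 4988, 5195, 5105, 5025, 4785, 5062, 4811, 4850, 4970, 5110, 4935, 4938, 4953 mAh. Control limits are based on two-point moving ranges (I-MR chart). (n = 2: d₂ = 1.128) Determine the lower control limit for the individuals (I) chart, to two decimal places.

4616.19

X̄ = (4988 + 5195 + 5105 + 5025 + 4785 + 5062 + 4811 + 4850 + 4970 + 5110 + 4935 + 4938 + 4953) / 13 = 4979.0000
Moving ranges: 207, 90, 80, 240, 277, 251, 39, 120, 140, 175, 3, 15; M̄R̄ = 1637.0000 / 12 = 136.4167
LCL = X̄ − 3·M̄R̄/d₂ = 4979.0000 − 3 × 136.4167 / 1.128 = 4616.1897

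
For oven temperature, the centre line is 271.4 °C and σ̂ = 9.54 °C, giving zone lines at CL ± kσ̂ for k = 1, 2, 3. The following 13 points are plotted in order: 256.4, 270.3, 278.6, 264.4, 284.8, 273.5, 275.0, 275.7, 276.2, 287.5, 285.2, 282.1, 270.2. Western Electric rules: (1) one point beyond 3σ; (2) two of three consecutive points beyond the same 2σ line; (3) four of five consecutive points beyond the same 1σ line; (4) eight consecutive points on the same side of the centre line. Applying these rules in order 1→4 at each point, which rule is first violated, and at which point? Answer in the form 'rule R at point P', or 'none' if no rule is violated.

rule 4 at point 12

Zone of each point (C = within 1σ̂, B = 1σ̂–2σ̂, A = 2σ̂–3σ̂, * = beyond 3σ̂; sign = side of CL): 1:-B, 2:-C, 3:+C, 4:-C, 5:+B, 6:+C, 7:+C, 8:+C, 9:+C, 10:+B, 11:+B, 12:+B, 13:-C
Rule 4 (eight consecutive points on the same side of the centre line) is satisfied at point 12.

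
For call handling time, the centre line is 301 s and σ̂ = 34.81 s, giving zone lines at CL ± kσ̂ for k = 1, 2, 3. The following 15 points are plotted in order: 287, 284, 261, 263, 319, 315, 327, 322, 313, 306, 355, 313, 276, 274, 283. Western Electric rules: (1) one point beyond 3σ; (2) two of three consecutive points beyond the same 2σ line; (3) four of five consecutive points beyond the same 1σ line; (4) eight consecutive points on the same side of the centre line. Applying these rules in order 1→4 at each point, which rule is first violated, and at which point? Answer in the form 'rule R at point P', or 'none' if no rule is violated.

rule 4 at point 12

Zone of each point (C = within 1σ̂, B = 1σ̂–2σ̂, A = 2σ̂–3σ̂, * = beyond 3σ̂; sign = side of CL): 1:-C, 2:-C, 3:-B, 4:-B, 5:+C, 6:+C, 7:+C, 8:+C, 9:+C, 10:+C, 11:+B, 12:+C, 13:-C, 14:-C, 15:-C
Rule 4 (eight consecutive points on the same side of the centre line) is satisfied at point 12.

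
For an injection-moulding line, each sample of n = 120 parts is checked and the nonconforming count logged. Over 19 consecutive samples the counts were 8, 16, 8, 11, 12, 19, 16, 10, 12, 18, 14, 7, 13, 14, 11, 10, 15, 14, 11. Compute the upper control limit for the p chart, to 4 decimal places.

p̄ = Σdᵢ / (k·n) = 239 / (19 × 120) = 0.10482
UCL = p̄ + 3·√(p̄(1−p̄)/n) = 0.10482 + 3 × √(0.10482×0.89518/120) = 0.10482 + 3 × 0.02796 = 0.18872

0.1887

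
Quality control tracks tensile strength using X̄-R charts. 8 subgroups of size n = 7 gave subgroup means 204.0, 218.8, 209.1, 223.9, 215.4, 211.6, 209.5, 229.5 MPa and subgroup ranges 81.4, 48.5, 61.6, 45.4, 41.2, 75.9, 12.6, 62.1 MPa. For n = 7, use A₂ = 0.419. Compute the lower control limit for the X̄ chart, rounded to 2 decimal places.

X̄̄ = (204.0 + 218.8 + 209.1 + 223.9 + 215.4 + 211.6 + 209.5 + 229.5) / 8 = 1721.8000 / 8 = 215.2250
R̄ = (81.4 + 48.5 + 61.6 + 45.4 + 41.2 + 75.9 + 12.6 + 62.1) / 8 = 428.7000 / 8 = 53.5875
LCL = X̄̄ − A₂·R̄ = 215.2250 − 0.419 × 53.5875 = 192.7718

192.77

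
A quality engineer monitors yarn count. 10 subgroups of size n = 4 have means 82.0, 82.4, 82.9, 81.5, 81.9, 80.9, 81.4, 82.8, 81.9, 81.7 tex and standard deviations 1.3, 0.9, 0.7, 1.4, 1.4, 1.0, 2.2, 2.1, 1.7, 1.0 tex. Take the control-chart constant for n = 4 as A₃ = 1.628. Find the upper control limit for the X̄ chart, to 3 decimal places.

X̄̄ = (82.0 + 82.4 + 82.9 + 81.5 + 81.9 + 80.9 + 81.4 + 82.8 + 81.9 + 81.7) / 10 = 81.9400
s̄ = (1.3 + 0.9 + 0.7 + 1.4 + 1.4 + 1.0 + 2.2 + 2.1 + 1.7 + 1.0) / 10 = 1.3700
UCL = X̄̄ + A₃·s̄ = 81.9400 + 1.628 × 1.3700 = 84.1704

84.170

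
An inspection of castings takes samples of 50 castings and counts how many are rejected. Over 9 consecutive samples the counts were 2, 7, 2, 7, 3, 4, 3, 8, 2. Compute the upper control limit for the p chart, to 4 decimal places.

0.2024

p̄ = Σdᵢ / (k·n) = 38 / (9 × 50) = 0.08444
UCL = p̄ + 3·√(p̄(1−p̄)/n) = 0.08444 + 3 × √(0.08444×0.91556/50) = 0.08444 + 3 × 0.03932 = 0.20241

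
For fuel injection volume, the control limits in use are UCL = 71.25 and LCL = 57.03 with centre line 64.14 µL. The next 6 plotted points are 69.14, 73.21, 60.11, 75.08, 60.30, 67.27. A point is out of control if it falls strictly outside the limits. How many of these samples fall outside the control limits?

Compare each point to [57.03, 71.25]: sample 2 = 73.21 > UCL; sample 4 = 75.08 > UCL.

2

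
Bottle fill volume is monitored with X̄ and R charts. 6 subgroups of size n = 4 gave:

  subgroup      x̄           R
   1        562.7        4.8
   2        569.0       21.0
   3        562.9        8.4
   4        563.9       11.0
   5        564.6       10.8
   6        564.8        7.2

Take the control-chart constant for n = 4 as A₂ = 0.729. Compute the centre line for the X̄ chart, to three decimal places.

X̄̄ = (562.7 + 569.0 + 562.9 + 563.9 + 564.6 + 564.8) / 6 = 3387.9000 / 6 = 564.6500
CL = X̄̄ = 564.6500

564.650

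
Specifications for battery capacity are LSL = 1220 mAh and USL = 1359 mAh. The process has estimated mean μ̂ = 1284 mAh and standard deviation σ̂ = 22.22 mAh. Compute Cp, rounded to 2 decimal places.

1.04

Cp = (USL − LSL) / (6σ̂) = (1359 − 1220) / (6 × 22.22) = 139.0000 / 133.3200 = 1.0426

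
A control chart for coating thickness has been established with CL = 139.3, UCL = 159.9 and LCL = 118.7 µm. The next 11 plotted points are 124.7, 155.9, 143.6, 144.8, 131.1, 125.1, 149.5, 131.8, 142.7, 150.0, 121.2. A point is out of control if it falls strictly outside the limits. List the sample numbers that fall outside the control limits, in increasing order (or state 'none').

none

All 11 points lie within [118.7, 159.9].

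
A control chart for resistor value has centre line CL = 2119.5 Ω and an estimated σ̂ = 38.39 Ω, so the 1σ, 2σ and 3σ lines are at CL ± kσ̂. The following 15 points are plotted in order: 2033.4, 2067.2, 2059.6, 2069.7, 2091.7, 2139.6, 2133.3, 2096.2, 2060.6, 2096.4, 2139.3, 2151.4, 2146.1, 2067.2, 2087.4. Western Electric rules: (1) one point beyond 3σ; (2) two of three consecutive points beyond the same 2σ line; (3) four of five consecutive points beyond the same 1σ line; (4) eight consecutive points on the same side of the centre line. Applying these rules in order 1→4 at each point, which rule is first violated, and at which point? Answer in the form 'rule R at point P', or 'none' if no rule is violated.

rule 3 at point 4

Zone of each point (C = within 1σ̂, B = 1σ̂–2σ̂, A = 2σ̂–3σ̂, * = beyond 3σ̂; sign = side of CL): 1:-A, 2:-B, 3:-B, 4:-B, 5:-C, 6:+C, 7:+C, 8:-C, 9:-B, 10:-C, 11:+C, 12:+C, 13:+C, 14:-B, 15:-C
Rule 3 (four of five consecutive points beyond the same 1σ limit) is satisfied at point 4.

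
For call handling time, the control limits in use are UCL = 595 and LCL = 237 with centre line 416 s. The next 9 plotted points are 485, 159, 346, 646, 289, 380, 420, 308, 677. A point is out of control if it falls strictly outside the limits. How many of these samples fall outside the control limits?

Compare each point to [237, 595]: sample 2 = 159 < LCL; sample 4 = 646 > UCL; sample 9 = 677 > UCL.

3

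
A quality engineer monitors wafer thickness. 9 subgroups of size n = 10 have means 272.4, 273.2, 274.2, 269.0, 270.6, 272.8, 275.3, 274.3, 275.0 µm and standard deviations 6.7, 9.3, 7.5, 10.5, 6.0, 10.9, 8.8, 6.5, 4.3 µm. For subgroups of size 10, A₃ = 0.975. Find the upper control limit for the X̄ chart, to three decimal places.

280.615

X̄̄ = (272.4 + 273.2 + 274.2 + 269.0 + 270.6 + 272.8 + 275.3 + 274.3 + 275.0) / 9 = 272.9778
s̄ = (6.7 + 9.3 + 7.5 + 10.5 + 6.0 + 10.9 + 8.8 + 6.5 + 4.3) / 9 = 7.8333
UCL = X̄̄ + A₃·s̄ = 272.9778 + 0.975 × 7.8333 = 280.6153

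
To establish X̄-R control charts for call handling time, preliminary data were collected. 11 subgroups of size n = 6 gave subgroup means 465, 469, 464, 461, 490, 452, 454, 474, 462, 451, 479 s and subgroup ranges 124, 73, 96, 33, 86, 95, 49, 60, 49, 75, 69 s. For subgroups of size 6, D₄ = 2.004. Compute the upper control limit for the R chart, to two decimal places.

R̄ = (124 + 73 + 96 + 33 + 86 + 95 + 49 + 60 + 49 + 75 + 69) / 11 = 809.0000 / 11 = 73.5455
UCL_R = D₄·R̄ = 2.004 × 73.5455 = 147.3851

147.39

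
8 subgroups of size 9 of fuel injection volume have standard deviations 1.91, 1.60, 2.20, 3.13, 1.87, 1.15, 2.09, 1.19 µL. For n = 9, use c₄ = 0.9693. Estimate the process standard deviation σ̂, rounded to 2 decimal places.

1.95

s̄ = (1.91 + 1.60 + 2.20 + 3.13 + 1.87 + 1.15 + 2.09 + 1.19) / 8 = 1.8925
σ̂ = s̄ / c₄ = 1.8925 / 0.9693 = 1.9524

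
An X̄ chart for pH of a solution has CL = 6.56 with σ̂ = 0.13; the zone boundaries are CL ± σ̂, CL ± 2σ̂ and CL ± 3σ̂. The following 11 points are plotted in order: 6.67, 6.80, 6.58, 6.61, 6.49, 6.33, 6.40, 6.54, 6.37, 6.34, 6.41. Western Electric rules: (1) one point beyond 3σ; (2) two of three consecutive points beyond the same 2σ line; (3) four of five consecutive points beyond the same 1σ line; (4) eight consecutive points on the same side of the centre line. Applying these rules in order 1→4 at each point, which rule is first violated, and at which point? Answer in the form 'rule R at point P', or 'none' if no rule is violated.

Zone of each point (C = within 1σ̂, B = 1σ̂–2σ̂, A = 2σ̂–3σ̂, * = beyond 3σ̂; sign = side of CL): 1:+C, 2:+B, 3:+C, 4:+C, 5:-C, 6:-B, 7:-B, 8:-C, 9:-B, 10:-B, 11:-B
Rule 3 (four of five consecutive points beyond the same 1σ limit) is satisfied at point 10.

rule 3 at point 10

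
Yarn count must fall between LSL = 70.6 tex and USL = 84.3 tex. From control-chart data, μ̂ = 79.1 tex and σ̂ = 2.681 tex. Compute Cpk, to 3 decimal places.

0.647

Cpu = (USL − μ̂) / (3σ̂) = (84.3 − 79.1) / (3 × 2.681) = 0.6465; Cpl = (μ̂ − LSL) / (3σ̂) = (79.1 − 70.6) / (3 × 2.681) = 1.0568; Cpk = min(Cpu, Cpl) = 0.6465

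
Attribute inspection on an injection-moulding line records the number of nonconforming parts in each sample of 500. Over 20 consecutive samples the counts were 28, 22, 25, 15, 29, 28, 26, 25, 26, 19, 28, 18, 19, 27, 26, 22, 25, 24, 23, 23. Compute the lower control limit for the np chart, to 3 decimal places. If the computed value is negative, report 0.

9.589

p̄ = Σdᵢ / (k·n) = 478 / (20 × 500) = 0.04780
LCL = np̄ − 3·√(np̄(1−p̄)) = 23.9000 − 3 × 4.7705 = 9.5885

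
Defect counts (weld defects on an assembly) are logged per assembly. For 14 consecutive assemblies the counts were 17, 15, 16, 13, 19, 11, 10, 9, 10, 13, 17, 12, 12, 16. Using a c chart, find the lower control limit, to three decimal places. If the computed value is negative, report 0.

c̄ = (17 + 15 + 16 + 13 + 19 + 11 + 10 + 9 + 10 + 13 + 17 + 12 + 12 + 16) / 14 = 190 / 14 = 13.5714
LCL = c̄ − 3√c̄ = 13.5714 − 3 × 3.6839 = 2.5196

2.520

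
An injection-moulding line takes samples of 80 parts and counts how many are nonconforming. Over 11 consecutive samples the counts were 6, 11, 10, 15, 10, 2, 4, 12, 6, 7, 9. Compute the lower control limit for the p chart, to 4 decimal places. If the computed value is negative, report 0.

p̄ = Σdᵢ / (k·n) = 92 / (11 × 80) = 0.10455
LCL = p̄ − 3·√(p̄(1−p̄)/n) = 0.10455 − 3 × 0.03421 = 0.00192

0.0019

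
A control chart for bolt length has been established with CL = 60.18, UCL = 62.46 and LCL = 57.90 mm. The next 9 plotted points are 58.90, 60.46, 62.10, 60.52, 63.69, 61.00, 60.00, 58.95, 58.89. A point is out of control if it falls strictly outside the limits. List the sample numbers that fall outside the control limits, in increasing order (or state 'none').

5

Compare each point to [57.90, 62.46]: sample 5 = 63.69 > UCL.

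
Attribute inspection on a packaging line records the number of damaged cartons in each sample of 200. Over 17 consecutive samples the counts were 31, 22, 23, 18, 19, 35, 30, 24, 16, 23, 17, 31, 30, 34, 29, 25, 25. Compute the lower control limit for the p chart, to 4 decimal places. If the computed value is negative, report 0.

p̄ = Σdᵢ / (k·n) = 432 / (17 × 200) = 0.12706
LCL = p̄ − 3·√(p̄(1−p̄)/n) = 0.12706 − 3 × 0.02355 = 0.05641

0.0564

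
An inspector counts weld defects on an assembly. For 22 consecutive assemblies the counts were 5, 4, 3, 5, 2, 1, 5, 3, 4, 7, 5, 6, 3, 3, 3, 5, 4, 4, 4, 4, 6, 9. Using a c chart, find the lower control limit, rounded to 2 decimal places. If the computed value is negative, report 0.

0.00

c̄ = (5 + 4 + 3 + 5 + 2 + 1 + 5 + 3 + 4 + 7 + 5 + 6 + 3 + 3 + 3 + 5 + 4 + 4 + 4 + 4 + 6 + 9) / 22 = 95 / 22 = 4.3182
LCL = c̄ − 3√c̄ = 4.3182 − 3 × 2.0780 = -1.9159 → 0 (cannot be negative)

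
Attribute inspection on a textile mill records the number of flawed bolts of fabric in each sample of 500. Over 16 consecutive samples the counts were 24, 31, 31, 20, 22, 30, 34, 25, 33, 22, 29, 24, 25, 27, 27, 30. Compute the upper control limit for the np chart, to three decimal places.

42.320

p̄ = Σdᵢ / (k·n) = 434 / (16 × 500) = 0.05425
UCL = np̄ + 3·√(np̄(1−p̄)) = 27.1250 + 3 × √(27.1250×0.94575) = 27.1250 + 3 × 5.0649 = 42.3198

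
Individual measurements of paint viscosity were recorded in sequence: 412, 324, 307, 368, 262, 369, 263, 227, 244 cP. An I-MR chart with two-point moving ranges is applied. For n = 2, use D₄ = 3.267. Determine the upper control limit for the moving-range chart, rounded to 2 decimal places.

219.71

Moving ranges: 88, 17, 61, 106, 107, 106, 36, 17; M̄R̄ = 538.0000 / 8 = 67.2500
UCL_MR = D₄·M̄R̄ = 3.267 × 67.2500 = 219.7057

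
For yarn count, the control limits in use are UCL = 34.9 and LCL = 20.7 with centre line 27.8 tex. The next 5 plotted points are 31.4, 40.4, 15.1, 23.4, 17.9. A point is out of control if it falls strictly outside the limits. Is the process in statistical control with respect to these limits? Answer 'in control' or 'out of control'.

out of control

Compare each point to [20.7, 34.9]: sample 2 = 40.4 > UCL; sample 3 = 15.1 < LCL; sample 5 = 17.9 < LCL.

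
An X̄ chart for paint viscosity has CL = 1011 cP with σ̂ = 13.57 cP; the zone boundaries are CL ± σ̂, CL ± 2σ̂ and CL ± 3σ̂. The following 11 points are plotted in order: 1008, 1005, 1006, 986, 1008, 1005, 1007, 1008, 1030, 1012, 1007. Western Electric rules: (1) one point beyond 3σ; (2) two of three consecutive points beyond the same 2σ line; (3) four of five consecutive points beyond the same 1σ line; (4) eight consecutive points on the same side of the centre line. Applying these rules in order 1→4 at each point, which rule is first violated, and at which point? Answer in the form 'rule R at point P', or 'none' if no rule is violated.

Zone of each point (C = within 1σ̂, B = 1σ̂–2σ̂, A = 2σ̂–3σ̂, * = beyond 3σ̂; sign = side of CL): 1:-C, 2:-C, 3:-C, 4:-B, 5:-C, 6:-C, 7:-C, 8:-C, 9:+B, 10:+C, 11:-C
Rule 4 (eight consecutive points on the same side of the centre line) is satisfied at point 8.

rule 4 at point 8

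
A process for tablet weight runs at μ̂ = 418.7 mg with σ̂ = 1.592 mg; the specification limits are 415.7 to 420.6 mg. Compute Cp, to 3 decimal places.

0.513

Cp = (USL − LSL) / (6σ̂) = (420.6 − 415.7) / (6 × 1.592) = 4.9000 / 9.5520 = 0.5130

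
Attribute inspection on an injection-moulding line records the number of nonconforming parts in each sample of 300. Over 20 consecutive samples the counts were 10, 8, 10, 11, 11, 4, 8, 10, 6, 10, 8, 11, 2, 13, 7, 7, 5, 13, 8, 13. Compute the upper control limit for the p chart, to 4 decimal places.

p̄ = Σdᵢ / (k·n) = 175 / (20 × 300) = 0.02917
UCL = p̄ + 3·√(p̄(1−p̄)/n) = 0.02917 + 3 × √(0.02917×0.97083/300) = 0.02917 + 3 × 0.00972 = 0.05831

0.0583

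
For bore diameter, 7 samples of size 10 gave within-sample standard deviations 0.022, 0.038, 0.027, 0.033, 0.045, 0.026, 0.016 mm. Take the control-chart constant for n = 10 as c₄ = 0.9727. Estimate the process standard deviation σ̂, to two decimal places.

0.03

s̄ = (0.022 + 0.038 + 0.027 + 0.033 + 0.045 + 0.026 + 0.016) / 7 = 0.0296
σ̂ = s̄ / c₄ = 0.0296 / 0.9727 = 0.0304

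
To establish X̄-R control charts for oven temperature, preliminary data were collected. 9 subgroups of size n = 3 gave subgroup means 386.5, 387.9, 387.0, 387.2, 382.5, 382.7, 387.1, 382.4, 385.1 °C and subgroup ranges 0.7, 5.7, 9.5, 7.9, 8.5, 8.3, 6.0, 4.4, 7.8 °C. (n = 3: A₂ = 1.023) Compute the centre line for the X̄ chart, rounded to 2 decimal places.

385.38

X̄̄ = (386.5 + 387.9 + 387.0 + 387.2 + 382.5 + 382.7 + 387.1 + 382.4 + 385.1) / 9 = 3468.4000 / 9 = 385.3778
CL = X̄̄ = 385.3778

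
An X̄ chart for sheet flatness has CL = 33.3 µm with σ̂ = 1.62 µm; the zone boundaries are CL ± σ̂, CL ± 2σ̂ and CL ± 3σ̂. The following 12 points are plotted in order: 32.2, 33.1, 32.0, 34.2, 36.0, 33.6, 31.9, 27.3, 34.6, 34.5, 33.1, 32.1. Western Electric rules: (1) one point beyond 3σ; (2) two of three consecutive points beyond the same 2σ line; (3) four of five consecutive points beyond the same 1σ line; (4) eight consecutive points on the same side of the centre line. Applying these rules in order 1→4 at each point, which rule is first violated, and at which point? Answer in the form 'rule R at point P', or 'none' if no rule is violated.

rule 1 at point 8

Zone of each point (C = within 1σ̂, B = 1σ̂–2σ̂, A = 2σ̂–3σ̂, * = beyond 3σ̂; sign = side of CL): 1:-C, 2:-C, 3:-C, 4:+C, 5:+B, 6:+C, 7:-C, 8:-*, 9:+C, 10:+C, 11:-C, 12:-C
Rule 1 (one point beyond the 3σ limits) is satisfied at point 8.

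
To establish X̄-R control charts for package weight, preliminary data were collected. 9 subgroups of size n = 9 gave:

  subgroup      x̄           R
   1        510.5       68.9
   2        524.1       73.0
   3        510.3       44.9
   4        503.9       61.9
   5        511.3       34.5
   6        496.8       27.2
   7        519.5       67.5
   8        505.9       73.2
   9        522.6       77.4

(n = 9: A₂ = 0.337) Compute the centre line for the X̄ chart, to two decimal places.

X̄̄ = (510.5 + 524.1 + 510.3 + 503.9 + 511.3 + 496.8 + 519.5 + 505.9 + 522.6) / 9 = 4604.9000 / 9 = 511.6556
CL = X̄̄ = 511.6556

511.66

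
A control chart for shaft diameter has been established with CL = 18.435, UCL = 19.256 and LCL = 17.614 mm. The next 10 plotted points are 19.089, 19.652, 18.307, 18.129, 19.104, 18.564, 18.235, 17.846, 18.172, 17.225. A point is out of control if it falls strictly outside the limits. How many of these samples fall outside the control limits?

2

Compare each point to [17.614, 19.256]: sample 2 = 19.652 > UCL; sample 10 = 17.225 < LCL.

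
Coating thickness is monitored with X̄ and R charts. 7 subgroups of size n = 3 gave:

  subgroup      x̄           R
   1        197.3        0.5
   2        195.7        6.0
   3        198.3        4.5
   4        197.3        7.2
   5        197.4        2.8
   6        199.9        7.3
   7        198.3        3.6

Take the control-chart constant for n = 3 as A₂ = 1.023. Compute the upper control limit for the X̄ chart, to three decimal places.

X̄̄ = (197.3 + 195.7 + 198.3 + 197.3 + 197.4 + 199.9 + 198.3) / 7 = 1384.2000 / 7 = 197.7429
R̄ = (0.5 + 6.0 + 4.5 + 7.2 + 2.8 + 7.3 + 3.6) / 7 = 31.9000 / 7 = 4.5571
UCL = X̄̄ + A₂·R̄ = 197.7429 + 1.023 × 4.5571 = 202.4048

202.405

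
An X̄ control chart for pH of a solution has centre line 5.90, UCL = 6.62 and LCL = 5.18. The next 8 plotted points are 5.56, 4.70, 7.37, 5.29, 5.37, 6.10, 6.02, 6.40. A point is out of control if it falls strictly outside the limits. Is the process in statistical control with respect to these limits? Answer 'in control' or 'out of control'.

out of control

Compare each point to [5.18, 6.62]: sample 2 = 4.70 < LCL; sample 3 = 7.37 > UCL.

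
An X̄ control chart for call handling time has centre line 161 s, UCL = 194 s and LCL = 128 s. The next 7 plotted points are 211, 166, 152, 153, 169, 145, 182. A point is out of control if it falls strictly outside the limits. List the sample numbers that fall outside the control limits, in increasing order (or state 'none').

1

Compare each point to [128, 194]: sample 1 = 211 > UCL.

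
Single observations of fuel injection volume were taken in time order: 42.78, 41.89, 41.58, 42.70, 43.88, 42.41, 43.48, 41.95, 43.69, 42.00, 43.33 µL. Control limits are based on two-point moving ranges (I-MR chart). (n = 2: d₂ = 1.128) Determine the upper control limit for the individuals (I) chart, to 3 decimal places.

45.978

X̄ = (42.78 + 41.89 + 41.58 + 42.70 + 43.88 + 42.41 + 43.48 + 41.95 + 43.69 + 42.00 + 43.33) / 11 = 42.6991
Moving ranges: 0.89, 0.31, 1.12, 1.18, 1.47, 1.07, 1.53, 1.74, 1.69, 1.33; M̄R̄ = 12.3300 / 10 = 1.2330
UCL = X̄ + 3·M̄R̄/d₂ = 42.6991 + 3 × 1.2330 / 1.128 = 45.9783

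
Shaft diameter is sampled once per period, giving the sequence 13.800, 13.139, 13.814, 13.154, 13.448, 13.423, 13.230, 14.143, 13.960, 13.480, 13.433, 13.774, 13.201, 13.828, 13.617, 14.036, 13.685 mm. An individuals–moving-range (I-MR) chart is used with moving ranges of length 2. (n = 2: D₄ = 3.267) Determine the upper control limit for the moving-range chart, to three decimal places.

Moving ranges: 0.661, 0.675, 0.660, 0.294, 0.025, 0.193, 0.913, 0.183, 0.480, 0.047, 0.341, 0.573, 0.627, 0.211, 0.419, 0.351; M̄R̄ = 6.6530 / 16 = 0.4158
UCL_MR = D₄·M̄R̄ = 3.267 × 0.4158 = 1.3585

1.358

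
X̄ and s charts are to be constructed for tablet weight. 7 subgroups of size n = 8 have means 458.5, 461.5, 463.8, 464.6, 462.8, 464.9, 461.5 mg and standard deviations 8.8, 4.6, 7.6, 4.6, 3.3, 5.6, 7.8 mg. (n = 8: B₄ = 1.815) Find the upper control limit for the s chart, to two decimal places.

s̄ = (8.8 + 4.6 + 7.6 + 4.6 + 3.3 + 5.6 + 7.8) / 7 = 6.0429
UCL_s = B₄·s̄ = 1.815 × 6.0429 = 10.9678

10.97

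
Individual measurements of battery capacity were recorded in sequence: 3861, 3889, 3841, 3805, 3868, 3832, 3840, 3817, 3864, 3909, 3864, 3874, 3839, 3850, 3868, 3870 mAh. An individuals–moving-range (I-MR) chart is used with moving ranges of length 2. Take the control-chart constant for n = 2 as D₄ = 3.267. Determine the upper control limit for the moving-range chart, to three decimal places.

99.099

Moving ranges: 28, 48, 36, 63, 36, 8, 23, 47, 45, 45, 10, 35, 11, 18, 2; M̄R̄ = 455.0000 / 15 = 30.3333
UCL_MR = D₄·M̄R̄ = 3.267 × 30.3333 = 99.0990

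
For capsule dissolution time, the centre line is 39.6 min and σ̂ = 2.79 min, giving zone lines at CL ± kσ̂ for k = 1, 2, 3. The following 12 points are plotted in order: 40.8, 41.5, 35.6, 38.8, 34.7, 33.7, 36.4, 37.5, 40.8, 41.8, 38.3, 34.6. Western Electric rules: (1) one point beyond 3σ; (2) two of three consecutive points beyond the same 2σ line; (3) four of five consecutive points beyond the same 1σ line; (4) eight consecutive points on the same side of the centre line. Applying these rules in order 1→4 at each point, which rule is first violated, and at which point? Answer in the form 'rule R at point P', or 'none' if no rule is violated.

Zone of each point (C = within 1σ̂, B = 1σ̂–2σ̂, A = 2σ̂–3σ̂, * = beyond 3σ̂; sign = side of CL): 1:+C, 2:+C, 3:-B, 4:-C, 5:-B, 6:-A, 7:-B, 8:-C, 9:+C, 10:+C, 11:-C, 12:-B
Rule 3 (four of five consecutive points beyond the same 1σ limit) is satisfied at point 7.

rule 3 at point 7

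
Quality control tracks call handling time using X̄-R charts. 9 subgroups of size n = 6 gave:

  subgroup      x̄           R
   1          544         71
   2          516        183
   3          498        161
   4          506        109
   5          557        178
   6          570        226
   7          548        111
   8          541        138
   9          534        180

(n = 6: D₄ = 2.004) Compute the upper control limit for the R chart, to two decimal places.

302.16

R̄ = (71 + 183 + 161 + 109 + 178 + 226 + 111 + 138 + 180) / 9 = 1357.0000 / 9 = 150.7778
UCL_R = D₄·R̄ = 2.004 × 150.7778 = 302.1587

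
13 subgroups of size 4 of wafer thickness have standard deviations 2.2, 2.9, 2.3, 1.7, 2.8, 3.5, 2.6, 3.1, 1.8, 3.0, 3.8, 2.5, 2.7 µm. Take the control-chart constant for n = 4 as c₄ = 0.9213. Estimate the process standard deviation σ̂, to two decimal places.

s̄ = (2.2 + 2.9 + 2.3 + 1.7 + 2.8 + 3.5 + 2.6 + 3.1 + 1.8 + 3.0 + 3.8 + 2.5 + 2.7) / 13 = 2.6846
σ̂ = s̄ / c₄ = 2.6846 / 0.9213 = 2.9139

2.91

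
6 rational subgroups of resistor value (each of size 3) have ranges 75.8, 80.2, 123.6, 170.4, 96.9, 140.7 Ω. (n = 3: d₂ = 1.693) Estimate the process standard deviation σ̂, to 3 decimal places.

R̄ = (75.8 + 80.2 + 123.6 + 170.4 + 96.9 + 140.7) / 6 = 114.6000
σ̂ = R̄ / d₂ = 114.6000 / 1.693 = 67.6905

67.690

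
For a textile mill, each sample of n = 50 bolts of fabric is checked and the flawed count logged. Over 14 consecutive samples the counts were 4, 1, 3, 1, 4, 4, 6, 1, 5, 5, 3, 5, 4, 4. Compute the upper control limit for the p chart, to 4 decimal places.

p̄ = Σdᵢ / (k·n) = 50 / (14 × 50) = 0.07143
UCL = p̄ + 3·√(p̄(1−p̄)/n) = 0.07143 + 3 × √(0.07143×0.92857/50) = 0.07143 + 3 × 0.03642 = 0.18069

0.1807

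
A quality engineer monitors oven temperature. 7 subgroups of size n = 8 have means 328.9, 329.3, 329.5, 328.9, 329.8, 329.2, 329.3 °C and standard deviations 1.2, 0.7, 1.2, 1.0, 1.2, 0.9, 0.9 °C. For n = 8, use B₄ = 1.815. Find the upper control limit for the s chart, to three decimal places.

1.841

s̄ = (1.2 + 0.7 + 1.2 + 1.0 + 1.2 + 0.9 + 0.9) / 7 = 1.0143
UCL_s = B₄·s̄ = 1.815 × 1.0143 = 1.8409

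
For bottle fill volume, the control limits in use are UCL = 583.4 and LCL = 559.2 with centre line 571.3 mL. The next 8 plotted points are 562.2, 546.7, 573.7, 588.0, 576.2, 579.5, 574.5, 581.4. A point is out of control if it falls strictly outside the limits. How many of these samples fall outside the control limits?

Compare each point to [559.2, 583.4]: sample 2 = 546.7 < LCL; sample 4 = 588.0 > UCL.

2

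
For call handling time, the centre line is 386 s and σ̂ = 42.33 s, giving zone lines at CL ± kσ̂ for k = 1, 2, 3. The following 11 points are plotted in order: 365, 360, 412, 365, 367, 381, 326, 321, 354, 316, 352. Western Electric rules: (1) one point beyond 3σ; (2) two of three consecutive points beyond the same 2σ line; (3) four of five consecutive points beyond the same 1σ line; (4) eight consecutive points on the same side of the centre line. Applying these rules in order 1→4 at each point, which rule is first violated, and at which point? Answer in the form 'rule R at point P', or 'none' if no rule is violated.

rule 4 at point 11

Zone of each point (C = within 1σ̂, B = 1σ̂–2σ̂, A = 2σ̂–3σ̂, * = beyond 3σ̂; sign = side of CL): 1:-C, 2:-C, 3:+C, 4:-C, 5:-C, 6:-C, 7:-B, 8:-B, 9:-C, 10:-B, 11:-C
Rule 4 (eight consecutive points on the same side of the centre line) is satisfied at point 11.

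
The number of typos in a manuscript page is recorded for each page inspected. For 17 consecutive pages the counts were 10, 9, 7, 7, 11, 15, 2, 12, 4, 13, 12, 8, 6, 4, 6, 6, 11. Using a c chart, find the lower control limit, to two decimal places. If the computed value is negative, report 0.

0.00

c̄ = (10 + 9 + 7 + 7 + 11 + 15 + 2 + 12 + 4 + 13 + 12 + 8 + 6 + 4 + 6 + 6 + 11) / 17 = 143 / 17 = 8.4118
LCL = c̄ − 3√c̄ = 8.4118 − 3 × 2.9003 = -0.2891 → 0 (cannot be negative)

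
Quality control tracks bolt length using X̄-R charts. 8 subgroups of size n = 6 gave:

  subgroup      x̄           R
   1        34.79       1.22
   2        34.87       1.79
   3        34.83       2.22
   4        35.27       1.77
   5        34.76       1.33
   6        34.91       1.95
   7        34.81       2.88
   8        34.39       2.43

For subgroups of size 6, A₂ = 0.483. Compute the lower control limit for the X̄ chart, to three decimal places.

X̄̄ = (34.79 + 34.87 + 34.83 + 35.27 + 34.76 + 34.91 + 34.81 + 34.39) / 8 = 278.6300 / 8 = 34.8287
R̄ = (1.22 + 1.79 + 2.22 + 1.77 + 1.33 + 1.95 + 2.88 + 2.43) / 8 = 15.5900 / 8 = 1.9487
LCL = X̄̄ − A₂·R̄ = 34.8287 − 0.483 × 1.9487 = 33.8875

33.888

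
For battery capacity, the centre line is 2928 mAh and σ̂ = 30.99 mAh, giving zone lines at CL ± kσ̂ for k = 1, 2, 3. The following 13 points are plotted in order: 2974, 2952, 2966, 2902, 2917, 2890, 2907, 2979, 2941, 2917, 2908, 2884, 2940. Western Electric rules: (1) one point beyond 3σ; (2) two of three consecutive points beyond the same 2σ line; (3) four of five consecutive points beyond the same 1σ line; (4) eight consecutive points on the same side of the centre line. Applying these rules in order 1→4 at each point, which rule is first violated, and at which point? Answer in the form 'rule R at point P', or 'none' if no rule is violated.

none

Zone of each point (C = within 1σ̂, B = 1σ̂–2σ̂, A = 2σ̂–3σ̂, * = beyond 3σ̂; sign = side of CL): 1:+B, 2:+C, 3:+B, 4:-C, 5:-C, 6:-B, 7:-C, 8:+B, 9:+C, 10:-C, 11:-C, 12:-B, 13:+C
No rule fires across all 13 points.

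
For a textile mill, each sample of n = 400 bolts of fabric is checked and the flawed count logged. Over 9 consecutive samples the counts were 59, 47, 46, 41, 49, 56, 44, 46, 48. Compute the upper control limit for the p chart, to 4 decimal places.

p̄ = Σdᵢ / (k·n) = 436 / (9 × 400) = 0.12111
UCL = p̄ + 3·√(p̄(1−p̄)/n) = 0.12111 + 3 × √(0.12111×0.87889/400) = 0.12111 + 3 × 0.01631 = 0.17005

0.1700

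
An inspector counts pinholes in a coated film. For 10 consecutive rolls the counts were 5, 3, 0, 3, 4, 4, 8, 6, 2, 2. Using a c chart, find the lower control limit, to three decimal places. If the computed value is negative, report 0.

c̄ = (5 + 3 + 0 + 3 + 4 + 4 + 8 + 6 + 2 + 2) / 10 = 37 / 10 = 3.7000
LCL = c̄ − 3√c̄ = 3.7000 − 3 × 1.9235 = -2.0706 → 0 (cannot be negative)

0.000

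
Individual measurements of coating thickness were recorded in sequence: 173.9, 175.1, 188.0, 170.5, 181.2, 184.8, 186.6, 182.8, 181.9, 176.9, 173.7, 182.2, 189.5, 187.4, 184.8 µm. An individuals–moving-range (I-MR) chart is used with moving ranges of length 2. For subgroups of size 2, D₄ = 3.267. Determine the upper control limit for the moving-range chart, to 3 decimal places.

Moving ranges: 1.2, 12.9, 17.5, 10.7, 3.6, 1.8, 3.8, 0.9, 5.0, 3.2, 8.5, 7.3, 2.1, 2.6; M̄R̄ = 81.1000 / 14 = 5.7929
UCL_MR = D₄·M̄R̄ = 3.267 × 5.7929 = 18.9253

18.925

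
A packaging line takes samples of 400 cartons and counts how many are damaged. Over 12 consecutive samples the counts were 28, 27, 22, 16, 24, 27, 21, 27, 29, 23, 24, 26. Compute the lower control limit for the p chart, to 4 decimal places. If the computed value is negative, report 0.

0.0253

p̄ = Σdᵢ / (k·n) = 294 / (12 × 400) = 0.06125
LCL = p̄ − 3·√(p̄(1−p̄)/n) = 0.06125 − 3 × 0.01199 = 0.02528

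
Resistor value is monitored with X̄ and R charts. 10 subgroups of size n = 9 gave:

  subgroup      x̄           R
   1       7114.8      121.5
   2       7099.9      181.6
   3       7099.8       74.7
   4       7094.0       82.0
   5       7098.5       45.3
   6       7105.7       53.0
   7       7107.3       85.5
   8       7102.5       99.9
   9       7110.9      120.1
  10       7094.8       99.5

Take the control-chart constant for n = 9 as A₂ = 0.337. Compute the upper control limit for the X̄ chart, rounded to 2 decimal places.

X̄̄ = (7114.8 + 7099.9 + 7099.8 + 7094.0 + 7098.5 + 7105.7 + 7107.3 + 7102.5 + 7110.9 + 7094.8) / 10 = 71028.2000 / 10 = 7102.8200
R̄ = (121.5 + 181.6 + 74.7 + 82.0 + 45.3 + 53.0 + 85.5 + 99.9 + 120.1 + 99.5) / 10 = 963.1000 / 10 = 96.3100
UCL = X̄̄ + A₂·R̄ = 7102.8200 + 0.337 × 96.3100 = 7135.2765

7135.28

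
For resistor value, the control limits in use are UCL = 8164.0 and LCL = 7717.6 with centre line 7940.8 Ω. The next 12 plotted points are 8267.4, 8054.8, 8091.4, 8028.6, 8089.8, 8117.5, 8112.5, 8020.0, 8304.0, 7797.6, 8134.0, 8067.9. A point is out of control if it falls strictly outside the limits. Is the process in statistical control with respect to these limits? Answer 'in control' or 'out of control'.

Compare each point to [7717.6, 8164.0]: sample 1 = 8267.4 > UCL; sample 9 = 8304.0 > UCL.

out of control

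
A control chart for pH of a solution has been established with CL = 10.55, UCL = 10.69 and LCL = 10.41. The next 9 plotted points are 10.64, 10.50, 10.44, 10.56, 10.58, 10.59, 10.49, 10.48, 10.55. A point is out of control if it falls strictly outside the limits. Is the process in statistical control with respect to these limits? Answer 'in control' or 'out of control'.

All 9 points lie within [10.41, 10.69].

in control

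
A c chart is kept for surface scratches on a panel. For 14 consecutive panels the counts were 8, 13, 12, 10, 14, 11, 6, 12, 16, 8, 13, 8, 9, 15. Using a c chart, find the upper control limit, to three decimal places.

21.054

c̄ = (8 + 13 + 12 + 10 + 14 + 11 + 6 + 12 + 16 + 8 + 13 + 8 + 9 + 15) / 14 = 155 / 14 = 11.0714
UCL = c̄ + 3√c̄ = 11.0714 + 3 × √11.0714 = 11.0714 + 3 × 3.3274 = 21.0536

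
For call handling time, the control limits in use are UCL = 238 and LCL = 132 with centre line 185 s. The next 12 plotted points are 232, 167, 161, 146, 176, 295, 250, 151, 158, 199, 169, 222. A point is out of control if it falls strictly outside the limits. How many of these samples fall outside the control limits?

Compare each point to [132, 238]: sample 6 = 295 > UCL; sample 7 = 250 > UCL.

2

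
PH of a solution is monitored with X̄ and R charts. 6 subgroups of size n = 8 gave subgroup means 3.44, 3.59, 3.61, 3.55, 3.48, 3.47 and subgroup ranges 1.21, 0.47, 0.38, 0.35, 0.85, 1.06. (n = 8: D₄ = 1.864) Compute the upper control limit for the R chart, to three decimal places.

1.342

R̄ = (1.21 + 0.47 + 0.38 + 0.35 + 0.85 + 1.06) / 6 = 4.3200 / 6 = 0.7200
UCL_R = D₄·R̄ = 1.864 × 0.7200 = 1.3421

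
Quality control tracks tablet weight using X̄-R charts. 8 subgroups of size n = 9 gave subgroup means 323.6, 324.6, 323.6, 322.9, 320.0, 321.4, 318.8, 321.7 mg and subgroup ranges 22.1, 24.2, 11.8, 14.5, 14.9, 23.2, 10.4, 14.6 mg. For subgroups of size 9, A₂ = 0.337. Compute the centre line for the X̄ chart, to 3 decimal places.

X̄̄ = (323.6 + 324.6 + 323.6 + 322.9 + 320.0 + 321.4 + 318.8 + 321.7) / 8 = 2576.6000 / 8 = 322.0750
CL = X̄̄ = 322.0750

322.075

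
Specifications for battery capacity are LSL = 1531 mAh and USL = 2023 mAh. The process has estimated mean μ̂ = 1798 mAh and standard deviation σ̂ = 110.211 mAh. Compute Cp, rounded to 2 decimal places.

Cp = (USL − LSL) / (6σ̂) = (2023 − 1531) / (6 × 110.211) = 492.0000 / 661.2660 = 0.7440

0.74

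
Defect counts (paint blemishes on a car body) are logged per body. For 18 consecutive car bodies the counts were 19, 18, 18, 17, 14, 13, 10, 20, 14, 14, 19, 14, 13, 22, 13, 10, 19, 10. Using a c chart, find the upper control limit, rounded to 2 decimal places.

27.16

c̄ = (19 + 18 + 18 + 17 + 14 + 13 + 10 + 20 + 14 + 14 + 19 + 14 + 13 + 22 + 13 + 10 + 19 + 10) / 18 = 277 / 18 = 15.3889
UCL = c̄ + 3√c̄ = 15.3889 + 3 × √15.3889 = 15.3889 + 3 × 3.9229 = 27.1575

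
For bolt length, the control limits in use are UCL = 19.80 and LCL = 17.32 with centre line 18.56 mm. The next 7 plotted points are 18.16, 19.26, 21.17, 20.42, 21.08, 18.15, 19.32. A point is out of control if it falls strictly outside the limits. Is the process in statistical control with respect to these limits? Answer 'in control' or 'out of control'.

Compare each point to [17.32, 19.80]: sample 3 = 21.17 > UCL; sample 4 = 20.42 > UCL; sample 5 = 21.08 > UCL.

out of control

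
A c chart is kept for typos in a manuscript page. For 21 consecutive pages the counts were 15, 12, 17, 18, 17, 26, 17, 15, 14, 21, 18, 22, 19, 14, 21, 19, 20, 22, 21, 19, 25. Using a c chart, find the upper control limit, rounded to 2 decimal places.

c̄ = (15 + 12 + 17 + 18 + 17 + 26 + 17 + 15 + 14 + 21 + 18 + 22 + 19 + 14 + 21 + 19 + 20 + 22 + 21 + 19 + 25) / 21 = 392 / 21 = 18.6667
UCL = c̄ + 3√c̄ = 18.6667 + 3 × √18.6667 = 18.6667 + 3 × 4.3205 = 31.6281

31.63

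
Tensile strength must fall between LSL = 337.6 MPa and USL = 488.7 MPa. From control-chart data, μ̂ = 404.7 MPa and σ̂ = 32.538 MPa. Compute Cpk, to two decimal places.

0.69

Cpu = (USL − μ̂) / (3σ̂) = (488.7 − 404.7) / (3 × 32.538) = 0.8605; Cpl = (μ̂ − LSL) / (3σ̂) = (404.7 − 337.6) / (3 × 32.538) = 0.6874; Cpk = min(Cpu, Cpl) = 0.6874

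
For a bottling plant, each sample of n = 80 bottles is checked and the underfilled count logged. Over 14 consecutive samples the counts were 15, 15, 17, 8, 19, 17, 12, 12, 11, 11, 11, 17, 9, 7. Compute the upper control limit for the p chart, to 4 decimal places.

0.2851

p̄ = Σdᵢ / (k·n) = 181 / (14 × 80) = 0.16161
UCL = p̄ + 3·√(p̄(1−p̄)/n) = 0.16161 + 3 × √(0.16161×0.83839/80) = 0.16161 + 3 × 0.04115 = 0.28507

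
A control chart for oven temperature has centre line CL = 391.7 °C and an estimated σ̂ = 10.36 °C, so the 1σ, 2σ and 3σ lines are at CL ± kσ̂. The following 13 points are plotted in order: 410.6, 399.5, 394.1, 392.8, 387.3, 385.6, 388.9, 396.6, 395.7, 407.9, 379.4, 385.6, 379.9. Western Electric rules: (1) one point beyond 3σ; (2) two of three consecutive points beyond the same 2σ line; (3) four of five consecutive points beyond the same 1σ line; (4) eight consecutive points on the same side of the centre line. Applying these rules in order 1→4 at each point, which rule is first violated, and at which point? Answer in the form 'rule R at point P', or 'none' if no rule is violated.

none

Zone of each point (C = within 1σ̂, B = 1σ̂–2σ̂, A = 2σ̂–3σ̂, * = beyond 3σ̂; sign = side of CL): 1:+B, 2:+C, 3:+C, 4:+C, 5:-C, 6:-C, 7:-C, 8:+C, 9:+C, 10:+B, 11:-B, 12:-C, 13:-B
No rule fires across all 13 points.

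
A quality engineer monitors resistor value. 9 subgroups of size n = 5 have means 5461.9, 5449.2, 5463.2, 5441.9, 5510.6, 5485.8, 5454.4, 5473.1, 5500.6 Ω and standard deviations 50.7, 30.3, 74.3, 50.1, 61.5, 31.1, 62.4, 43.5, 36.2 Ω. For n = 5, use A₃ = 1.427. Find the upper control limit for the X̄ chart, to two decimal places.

5540.97

X̄̄ = (5461.9 + 5449.2 + 5463.2 + 5441.9 + 5510.6 + 5485.8 + 5454.4 + 5473.1 + 5500.6) / 9 = 5471.1889
s̄ = (50.7 + 30.3 + 74.3 + 50.1 + 61.5 + 31.1 + 62.4 + 43.5 + 36.2) / 9 = 48.9000
UCL = X̄̄ + A₃·s̄ = 5471.1889 + 1.427 × 48.9000 = 5540.9692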